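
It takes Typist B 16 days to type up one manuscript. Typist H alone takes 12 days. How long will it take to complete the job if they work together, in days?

Combined rate: 1/16 + 1/12 = (3 + 4)/48 = 7/48 per day.
Time = 1 ÷ (7/48) = 48/7 days.

48/7 days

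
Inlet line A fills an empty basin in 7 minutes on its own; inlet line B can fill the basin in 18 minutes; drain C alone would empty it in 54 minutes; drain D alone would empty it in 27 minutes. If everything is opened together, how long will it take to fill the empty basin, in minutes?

Net rate = 1/7 + 1/18 − 1/54 − 1/27 = (54 + 21 − 7 − 14)/378 = 54/378 = 1/7 per minute.
Filling time = 1 ÷ (1/7) = 7 minutes.

7 minutes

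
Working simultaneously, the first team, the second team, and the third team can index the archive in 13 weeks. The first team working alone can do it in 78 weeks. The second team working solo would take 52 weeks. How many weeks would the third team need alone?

Combined rate is 1/13 per week.
Known contribution: 1/78 + 1/52 = (2 + 3)/156 = 5/156 per week.
So the third team's rate is 1/13 − 5/156 = 7/156, meaning 156/7 weeks alone.

156/7 weeks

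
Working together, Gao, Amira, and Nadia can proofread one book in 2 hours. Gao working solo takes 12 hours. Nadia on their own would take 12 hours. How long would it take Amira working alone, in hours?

Combined rate is 1/2 per hour.
Known contribution: 1/12 + 1/12 = (1 + 1)/12 = 2/12 = 1/6 per hour.
So Amira's rate is 1/2 − 1/6 = 1/3, meaning 3 hours alone.

3 hours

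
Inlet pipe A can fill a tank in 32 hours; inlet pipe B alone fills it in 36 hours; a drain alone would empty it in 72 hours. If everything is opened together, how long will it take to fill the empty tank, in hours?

288/13 hours

Net rate = 1/32 + 1/36 − 1/72 = (9 + 8 − 4)/288 = 13/288 per hour.
Filling time = 1 ÷ (13/288) = 288/13 hours.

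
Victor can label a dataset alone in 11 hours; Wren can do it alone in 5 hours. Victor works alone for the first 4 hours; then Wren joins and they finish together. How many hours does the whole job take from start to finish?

99/16 hours

In 4 hours Victor does 4/11 of the job, leaving 7/11.
Victor and Wren together work at 16/55 per hour, so finishing takes 7/11 ÷ 16/55 = 35/16 hours.
Total time = 4 + 35/16 = 99/16 hours.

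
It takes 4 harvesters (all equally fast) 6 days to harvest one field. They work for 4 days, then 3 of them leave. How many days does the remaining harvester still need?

8 days

One harvester does 1/24 of the job per day.
After 4 days with 4 harvesters, 2/3 is done (1/3 left).
With 1 harvester the rate is 1/24, so the rest takes 1/3 ÷ 1/24 = 8 days.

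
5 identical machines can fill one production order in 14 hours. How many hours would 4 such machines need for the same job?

35/2 hours

Total work is 5·14 = 70 machine-hours.
With 4 machines: 70/4 = 35/2 hours.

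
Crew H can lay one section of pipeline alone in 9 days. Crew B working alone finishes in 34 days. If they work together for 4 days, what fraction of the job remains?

67/153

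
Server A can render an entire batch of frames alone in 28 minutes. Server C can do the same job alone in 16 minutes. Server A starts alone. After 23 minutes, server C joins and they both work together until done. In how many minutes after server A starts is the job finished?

273/11 minutes

In the first 23 minutes server A alone does 23/28 of the job, leaving 5/28.
Once everyone is working, combined rate: 1/28 + 1/16 = (4 + 7)/112 = 11/112 per minute.
Remaining 5/28 at 11/112 per minute takes 20/11 minutes.
Total from the start = 23 + 20/11 = 273/11 minutes.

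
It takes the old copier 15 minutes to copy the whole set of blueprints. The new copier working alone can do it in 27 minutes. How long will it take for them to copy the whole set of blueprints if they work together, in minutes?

135/14 minutes

With two workers the combined time is the product over the sum: 15·27/(15+27) = 405/42 = 135/14 minutes.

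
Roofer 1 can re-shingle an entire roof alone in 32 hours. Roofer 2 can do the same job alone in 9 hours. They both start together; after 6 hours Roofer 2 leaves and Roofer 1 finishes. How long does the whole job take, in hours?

32/3 hours

In the first 6 hours the combined rate is 41/288, so 41/48 of the job is done, leaving 7/48.
After Roofer 2 leaves the rate is 1/32 per hour; the remaining 7/48 takes 14/3 hours.
Total = 6 + 14/3 = 32/3 hours.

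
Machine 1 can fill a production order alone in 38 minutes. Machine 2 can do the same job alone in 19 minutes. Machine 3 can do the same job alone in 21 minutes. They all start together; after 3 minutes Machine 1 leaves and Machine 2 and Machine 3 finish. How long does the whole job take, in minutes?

In the first 3 minutes the combined rate is 101/798, so 101/266 of the job is done, leaving 165/266.
After Machine 1 leaves the rate is 40/399 per minute; the remaining 165/266 takes 99/16 minutes.
Total = 3 + 99/16 = 147/16 minutes.

147/16 minutes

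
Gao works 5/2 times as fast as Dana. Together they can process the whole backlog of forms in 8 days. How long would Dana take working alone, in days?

28 days

Let Dana's rate be r; then Gao's rate is (5/2)r, so together (5/2 + 1)r = (7/2)r = 1/8.
Thus r = 1/28 per day.
Dana alone: 28 days; Gao alone: 56/5 days.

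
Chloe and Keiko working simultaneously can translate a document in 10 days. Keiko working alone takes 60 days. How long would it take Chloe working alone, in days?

12 days

Combined rate is 1/10 per day.
Known contribution: 1/60 per day.
So Chloe's rate is 1/10 − 1/60 = 1/12, meaning 12 days alone.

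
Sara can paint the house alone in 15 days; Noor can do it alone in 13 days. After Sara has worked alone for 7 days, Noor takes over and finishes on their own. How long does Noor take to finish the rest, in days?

In 7 days Sara does 7/15 of the job, leaving 8/15.
Noor works at 1/13 per day, so finishing takes 8/15 ÷ 1/13 = 104/15 days.

104/15 days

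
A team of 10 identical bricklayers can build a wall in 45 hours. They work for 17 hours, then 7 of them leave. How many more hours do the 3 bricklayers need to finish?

One bricklayer does 1/450 of the job per hour.
After 17 hours with 10 bricklayers, 17/45 is done (28/45 left).
With 3 bricklayers the rate is 3/450 = 1/150, so the rest takes 28/45 ÷ 1/150 = 280/3 hours.

280/3 hours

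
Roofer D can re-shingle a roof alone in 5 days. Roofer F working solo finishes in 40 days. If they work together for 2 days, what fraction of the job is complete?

9/20

Combined rate: 1/5 + 1/40 = (8 + 1)/40 = 9/40 per day.
In 2 days they complete 2·9/40 = 9/20 of the job.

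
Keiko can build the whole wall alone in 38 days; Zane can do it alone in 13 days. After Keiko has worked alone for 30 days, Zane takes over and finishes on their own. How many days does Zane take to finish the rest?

52/19 days

In 30 days Keiko does 30/38 = 15/19 of the job, leaving 4/19.
Zane works at 1/13 per day, so finishing takes 4/19 ÷ 1/13 = 52/19 days.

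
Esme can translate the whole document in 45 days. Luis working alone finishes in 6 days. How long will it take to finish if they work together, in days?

With two workers the combined time is the product over the sum: 45·6/(45+6) = 270/51 = 90/17 days.

90/17 days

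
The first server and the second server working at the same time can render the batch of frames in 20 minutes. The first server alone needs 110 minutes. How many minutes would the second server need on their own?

220/9 minutes

Combined rate is 1/20 per minute.
Known contribution: 1/110 per minute.
So the second server's rate is 1/20 − 1/110 = 9/220, meaning 220/9 minutes alone.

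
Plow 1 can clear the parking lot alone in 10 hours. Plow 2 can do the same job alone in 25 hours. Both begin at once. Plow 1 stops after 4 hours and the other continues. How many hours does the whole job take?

15 hours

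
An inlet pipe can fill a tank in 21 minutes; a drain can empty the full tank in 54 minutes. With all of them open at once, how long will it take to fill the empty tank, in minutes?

Net rate = 1/21 − 1/54 = (18 − 7)/378 = 11/378 per minute.
Filling time = 1 ÷ (11/378) = 378/11 minutes.

378/11 minutes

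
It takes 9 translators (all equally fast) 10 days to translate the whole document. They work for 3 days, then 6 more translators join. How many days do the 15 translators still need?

21/5 days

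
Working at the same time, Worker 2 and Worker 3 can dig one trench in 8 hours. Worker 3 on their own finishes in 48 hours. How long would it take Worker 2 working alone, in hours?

48/5 hours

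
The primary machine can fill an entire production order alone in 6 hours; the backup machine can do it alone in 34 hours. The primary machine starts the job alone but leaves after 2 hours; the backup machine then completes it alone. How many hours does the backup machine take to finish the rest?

68/3 hours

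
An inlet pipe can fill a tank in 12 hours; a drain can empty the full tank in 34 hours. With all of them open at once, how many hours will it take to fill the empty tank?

Net rate = 1/12 − 1/34 = (17 − 6)/204 = 11/204 per hour.
Filling time = 1 ÷ (11/204) = 204/11 hours.

204/11 hours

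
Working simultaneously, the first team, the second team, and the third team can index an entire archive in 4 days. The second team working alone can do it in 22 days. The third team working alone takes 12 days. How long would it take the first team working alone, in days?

33/4 days

Combined rate is 1/4 per day.
Known contribution: 1/22 + 1/12 = (6 + 11)/132 = 17/132 per day.
So the first team's rate is 1/4 − 17/132 = 4/33, meaning 33/4 days alone.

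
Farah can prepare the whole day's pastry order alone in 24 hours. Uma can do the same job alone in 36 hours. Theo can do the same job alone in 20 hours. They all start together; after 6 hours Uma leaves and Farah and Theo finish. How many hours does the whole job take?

100/11 hours

In the first 6 hours the combined rate is 43/360, so 43/60 of the job is done, leaving 17/60.
After Uma leaves the rate is 11/120 per hour; the remaining 17/60 takes 34/11 hours.
Total = 6 + 34/11 = 100/11 hours.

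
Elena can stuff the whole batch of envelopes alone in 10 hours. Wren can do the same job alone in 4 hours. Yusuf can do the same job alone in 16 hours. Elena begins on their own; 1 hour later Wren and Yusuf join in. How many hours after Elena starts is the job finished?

35/11 hours

In the first 1 hour Elena alone does 1/10 of the job, leaving 9/10.
Once everyone is working, combined rate: 1/10 + 1/4 + 1/16 = (8 + 20 + 5)/80 = 33/80 per hour.
Remaining 9/10 at 33/80 per hour takes 24/11 hours.
Total from the start = 1 + 24/11 = 35/11 hours.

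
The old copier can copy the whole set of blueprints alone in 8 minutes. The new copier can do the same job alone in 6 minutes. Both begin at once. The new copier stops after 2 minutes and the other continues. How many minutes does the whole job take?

16/3 minutes

In the first 2 minutes the combined rate is 7/24, so 7/12 of the job is done, leaving 5/12.
After the new copier leaves the rate is 1/8 per minute; the remaining 5/12 takes 10/3 minutes.
Total = 2 + 10/3 = 16/3 minutes.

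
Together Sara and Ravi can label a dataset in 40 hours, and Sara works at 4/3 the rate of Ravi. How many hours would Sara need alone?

70 hours

Let Ravi's rate be r; then Sara's rate is (4/3)r, so together (4/3 + 1)r = (7/3)r = 1/40.
Thus r = 3/280 per hour.
Ravi alone: 280/3 hours; Sara alone: 70 hours.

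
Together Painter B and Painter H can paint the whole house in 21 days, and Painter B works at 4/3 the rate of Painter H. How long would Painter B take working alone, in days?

Let Painter H's rate be r; then Painter B's rate is (4/3)r, so together (4/3 + 1)r = (7/3)r = 1/21.
Thus r = 1/49 per day.
Painter H alone: 49 days; Painter B alone: 147/4 days.

147/4 days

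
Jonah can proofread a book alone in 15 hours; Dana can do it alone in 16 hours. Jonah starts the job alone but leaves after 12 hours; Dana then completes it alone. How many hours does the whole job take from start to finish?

In 12 hours Jonah does 12/15 = 4/5 of the job, leaving 1/5.
Dana works at 1/16 per hour, so finishing takes 1/5 ÷ 1/16 = 16/5 hours.
Total time = 12 + 16/5 = 76/5 hours.

76/5 hours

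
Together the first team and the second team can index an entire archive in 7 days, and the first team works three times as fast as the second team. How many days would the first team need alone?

28/3 days

Let the second team's rate be r; then the first team's rate is 3r, so together (3 + 1)r = 4r = 1/7.
Thus r = 1/28 per day.
The second team alone: 28 days; the first team alone: 28/3 days.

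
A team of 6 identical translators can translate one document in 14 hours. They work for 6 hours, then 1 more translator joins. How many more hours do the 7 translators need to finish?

One translator does 1/84 of the job per hour.
After 6 hours with 6 translators, 3/7 is done (4/7 left).
With 7 translators the rate is 7/84 = 1/12, so the rest takes 4/7 ÷ 1/12 = 48/7 hours.

48/7 hours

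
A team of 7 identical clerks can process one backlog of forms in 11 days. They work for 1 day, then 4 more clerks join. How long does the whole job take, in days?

81/11 days

One clerk does 1/77 of the job per day.
After 1 day with 7 clerks, 1/11 is done (10/11 left).
With 11 clerks the rate is 11/77 = 1/7, so the rest takes 10/11 ÷ 1/7 = 70/11 days.
Total = 1 + 70/11 = 81/11 days.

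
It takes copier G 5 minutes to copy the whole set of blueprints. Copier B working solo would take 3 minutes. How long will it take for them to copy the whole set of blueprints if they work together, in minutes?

Combined rate: 1/5 + 1/3 = (3 + 5)/15 = 8/15 per minute.
Time = 1 ÷ (8/15) = 15/8 minutes.

15/8 minutes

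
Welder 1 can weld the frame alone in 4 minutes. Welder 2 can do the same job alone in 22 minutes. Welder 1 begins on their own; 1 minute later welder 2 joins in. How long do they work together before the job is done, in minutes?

33/13 minutes

In the first 1 minute welder 1 alone does 1/4 of the job, leaving 3/4.
Once everyone is working, combined rate: 1/4 + 1/22 = (11 + 2)/44 = 13/44 per minute.
Remaining 3/4 at 13/44 per minute takes 33/13 minutes.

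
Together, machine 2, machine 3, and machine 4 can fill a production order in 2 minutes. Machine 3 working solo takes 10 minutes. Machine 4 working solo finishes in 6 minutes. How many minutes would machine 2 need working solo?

Combined rate is 1/2 per minute.
Known contribution: 1/10 + 1/6 = (3 + 5)/30 = 8/30 = 4/15 per minute.
So machine 2's rate is 1/2 − 4/15 = 7/30, meaning 30/7 minutes alone.

30/7 minutes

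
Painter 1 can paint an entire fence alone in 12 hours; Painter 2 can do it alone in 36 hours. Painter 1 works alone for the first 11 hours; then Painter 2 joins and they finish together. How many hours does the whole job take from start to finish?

47/4 hours

In 11 hours Painter 1 does 11/12 of the job, leaving 1/12.
Painter 1 and Painter 2 together work at 1/9 per hour, so finishing takes 1/12 ÷ 1/9 = 3/4 hours.
Total time = 11 + 3/4 = 47/4 hours.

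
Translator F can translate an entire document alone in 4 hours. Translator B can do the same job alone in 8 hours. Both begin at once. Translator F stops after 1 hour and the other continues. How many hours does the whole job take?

In the first 1 hour the combined rate is 3/8, so 3/8 of the job is done, leaving 5/8.
After Translator F leaves the rate is 1/8 per hour; the remaining 5/8 takes 5 hours.
Total = 1 + 5 = 6 hours.

6 hours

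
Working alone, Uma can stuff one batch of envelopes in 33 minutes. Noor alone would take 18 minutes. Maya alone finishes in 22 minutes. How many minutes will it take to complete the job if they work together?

Combined rate: 1/33 + 1/18 + 1/22 = (6 + 11 + 9)/198 = 26/198 = 13/99 per minute.
Time = 1 ÷ (13/99) = 99/13 minutes.

99/13 minutes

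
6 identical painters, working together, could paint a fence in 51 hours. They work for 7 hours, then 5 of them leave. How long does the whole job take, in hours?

One painter does 1/306 of the job per hour.
After 7 hours with 6 painters, 7/51 is done (44/51 left).
With 1 painter the rate is 1/306, so the rest takes 44/51 ÷ 1/306 = 264 hours.
Total = 7 + 264 = 271 hours.

271 hours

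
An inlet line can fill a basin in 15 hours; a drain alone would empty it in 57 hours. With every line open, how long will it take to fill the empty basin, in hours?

285/14 hours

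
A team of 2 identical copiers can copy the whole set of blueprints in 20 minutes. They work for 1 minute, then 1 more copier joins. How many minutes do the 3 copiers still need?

38/3 minutes

One copier does 1/40 of the job per minute.
After 1 minute with 2 copiers, 1/20 is done (19/20 left).
With 3 copiers the rate is 3/40, so the rest takes 19/20 ÷ 3/40 = 38/3 minutes.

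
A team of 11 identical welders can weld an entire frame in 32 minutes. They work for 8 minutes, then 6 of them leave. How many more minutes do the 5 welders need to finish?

One welder does 1/352 of the job per minute.
After 8 minutes with 11 welders, 1/4 is done (3/4 left).
With 5 welders the rate is 5/352, so the rest takes 3/4 ÷ 5/352 = 264/5 minutes.

264/5 minutes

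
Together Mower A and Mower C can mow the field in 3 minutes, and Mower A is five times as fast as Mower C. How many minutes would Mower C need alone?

Let Mower C's rate be r; then Mower A's rate is 5r, so together (5 + 1)r = 6r = 1/3.
Thus r = 1/18 per minute.
Mower C alone: 18 minutes; Mower A alone: 18/5 minutes.

18 minutes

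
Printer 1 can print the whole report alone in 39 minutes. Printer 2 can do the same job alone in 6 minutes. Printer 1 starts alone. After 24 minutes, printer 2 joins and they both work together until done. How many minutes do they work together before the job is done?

2 minutes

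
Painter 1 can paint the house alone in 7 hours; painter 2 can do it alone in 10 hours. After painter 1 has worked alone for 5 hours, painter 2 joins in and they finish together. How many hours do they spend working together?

20/17 hours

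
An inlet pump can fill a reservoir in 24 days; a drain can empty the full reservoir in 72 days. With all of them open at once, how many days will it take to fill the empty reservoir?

Net rate = 1/24 − 1/72 = (3 − 1)/72 = 2/72 = 1/36 per day.
Filling time = 1 ÷ (1/36) = 36 days.

36 days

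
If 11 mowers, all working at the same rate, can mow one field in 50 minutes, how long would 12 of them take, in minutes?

275/6 minutes

Total work is 11·50 = 550 mower-minutes.
With 12 mowers: 550/12 = 275/6 minutes.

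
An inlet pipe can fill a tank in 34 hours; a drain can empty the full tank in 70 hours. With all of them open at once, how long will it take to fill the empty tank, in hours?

595/9 hours

Net rate = 1/34 − 1/70 = (35 − 17)/1190 = 18/1190 = 9/595 per hour.
Filling time = 1 ÷ (9/595) = 595/9 hours.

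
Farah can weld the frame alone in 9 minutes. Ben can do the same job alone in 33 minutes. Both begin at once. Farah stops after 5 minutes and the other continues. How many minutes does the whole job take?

In the first 5 minutes the combined rate is 14/99, so 70/99 of the job is done, leaving 29/99.
After Farah leaves the rate is 1/33 per minute; the remaining 29/99 takes 29/3 minutes.
Total = 5 + 29/3 = 44/3 minutes.

44/3 minutes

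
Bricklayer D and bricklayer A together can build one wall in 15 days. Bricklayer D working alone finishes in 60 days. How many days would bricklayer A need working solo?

20 days

Combined rate is 1/15 per day.
Known contribution: 1/60 per day.
So bricklayer A's rate is 1/15 − 1/60 = 1/20, meaning 20 days alone.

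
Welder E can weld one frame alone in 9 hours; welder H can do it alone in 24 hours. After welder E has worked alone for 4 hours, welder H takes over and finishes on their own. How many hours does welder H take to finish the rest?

In 4 hours welder E does 4/9 of the job, leaving 5/9.
Welder H works at 1/24 per hour, so finishing takes 5/9 ÷ 1/24 = 40/3 hours.

40/3 hours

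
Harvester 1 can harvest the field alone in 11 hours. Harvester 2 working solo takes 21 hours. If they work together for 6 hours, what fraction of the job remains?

Combined rate: 1/11 + 1/21 = (21 + 11)/231 = 32/231 per hour.
In 6 hours they complete 6·32/231 = 64/77 of the job.
So 13/77 remains.

13/77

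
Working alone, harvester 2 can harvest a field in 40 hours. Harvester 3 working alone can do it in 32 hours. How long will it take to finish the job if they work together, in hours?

With two workers the combined time is the product over the sum: 40·32/(40+32) = 1280/72 = 160/9 hours.

160/9 hours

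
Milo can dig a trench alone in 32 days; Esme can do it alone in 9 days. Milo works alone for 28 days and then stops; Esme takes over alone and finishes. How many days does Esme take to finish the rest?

In 28 days Milo does 28/32 = 7/8 of the job, leaving 1/8.
Esme works at 1/9 per day, so finishing takes 1/8 ÷ 1/9 = 9/8 days.

9/8 days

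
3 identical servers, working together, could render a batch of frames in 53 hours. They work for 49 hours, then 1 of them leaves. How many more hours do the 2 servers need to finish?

6 hours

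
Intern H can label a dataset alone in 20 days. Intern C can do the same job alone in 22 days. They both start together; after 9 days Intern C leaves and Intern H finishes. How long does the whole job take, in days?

In the first 9 days the combined rate is 21/220, so 189/220 of the job is done, leaving 31/220.
After Intern C leaves the rate is 1/20 per day; the remaining 31/220 takes 31/11 days.
Total = 9 + 31/11 = 130/11 days.

130/11 days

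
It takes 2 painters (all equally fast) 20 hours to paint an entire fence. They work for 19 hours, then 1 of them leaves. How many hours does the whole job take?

21 hours

One painter does 1/40 of the job per hour.
After 19 hours with 2 painters, 19/20 is done (1/20 left).
With 1 painter the rate is 1/40, so the rest takes 1/20 ÷ 1/40 = 2 hours.
Total = 19 + 2 = 21 hours.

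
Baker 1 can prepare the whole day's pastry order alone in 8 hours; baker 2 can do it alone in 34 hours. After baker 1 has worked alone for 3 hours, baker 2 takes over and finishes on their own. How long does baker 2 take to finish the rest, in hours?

85/4 hours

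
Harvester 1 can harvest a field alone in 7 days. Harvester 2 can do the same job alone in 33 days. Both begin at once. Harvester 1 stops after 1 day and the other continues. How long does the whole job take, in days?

198/7 days

In the first 1 day the combined rate is 40/231, so 40/231 of the job is done, leaving 191/231.
After Harvester 1 leaves the rate is 1/33 per day; the remaining 191/231 takes 191/7 days.
Total = 1 + 191/7 = 198/7 days.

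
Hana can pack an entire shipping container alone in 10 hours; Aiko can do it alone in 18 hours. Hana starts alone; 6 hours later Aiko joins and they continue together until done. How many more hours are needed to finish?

18/7 hours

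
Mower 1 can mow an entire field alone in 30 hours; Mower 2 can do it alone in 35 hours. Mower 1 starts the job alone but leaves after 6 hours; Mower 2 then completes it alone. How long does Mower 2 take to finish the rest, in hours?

28 hours

In 6 hours Mower 1 does 6/30 = 1/5 of the job, leaving 4/5.
Mower 2 works at 1/35 per hour, so finishing takes 4/5 ÷ 1/35 = 28 hours.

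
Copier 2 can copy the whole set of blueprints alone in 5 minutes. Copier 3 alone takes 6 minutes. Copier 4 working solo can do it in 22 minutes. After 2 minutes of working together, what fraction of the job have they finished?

136/165

Combined rate: 1/5 + 1/6 + 1/22 = (66 + 55 + 15)/330 = 136/330 = 68/165 per minute.
In 2 minutes they complete 2·68/165 = 136/165 of the job.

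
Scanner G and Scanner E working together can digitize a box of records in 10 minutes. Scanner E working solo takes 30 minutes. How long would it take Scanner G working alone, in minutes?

Combined rate is 1/10 per minute.
Known contribution: 1/30 per minute.
So Scanner G's rate is 1/10 − 1/30 = 1/15, meaning 15 minutes alone.

15 minutes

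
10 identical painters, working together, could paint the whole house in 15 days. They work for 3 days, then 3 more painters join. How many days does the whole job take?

159/13 days

One painter does 1/150 of the job per day.
After 3 days with 10 painters, 1/5 is done (4/5 left).
With 13 painters the rate is 13/150, so the rest takes 4/5 ÷ 13/150 = 120/13 days.
Total = 3 + 120/13 = 159/13 days.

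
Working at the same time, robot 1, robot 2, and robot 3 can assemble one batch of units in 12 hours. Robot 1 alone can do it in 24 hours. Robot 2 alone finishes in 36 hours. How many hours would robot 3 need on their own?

72 hours

Combined rate is 1/12 per hour.
Known contribution: 1/24 + 1/36 = (3 + 2)/72 = 5/72 per hour.
So robot 3's rate is 1/12 − 5/72 = 1/72, meaning 72 hours alone.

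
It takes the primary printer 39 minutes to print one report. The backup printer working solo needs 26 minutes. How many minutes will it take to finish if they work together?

78/5 minutes

Combined rate: 1/39 + 1/26 = (2 + 3)/78 = 5/78 per minute.
Time = 1 ÷ (5/78) = 78/5 minutes.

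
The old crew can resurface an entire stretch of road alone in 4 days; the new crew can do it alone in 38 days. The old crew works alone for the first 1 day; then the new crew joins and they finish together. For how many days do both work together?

In 1 day the old crew does 1/4 of the job, leaving 3/4.
The old crew and the new crew together work at 21/76 per day, so finishing takes 3/4 ÷ 21/76 = 19/7 days.

19/7 days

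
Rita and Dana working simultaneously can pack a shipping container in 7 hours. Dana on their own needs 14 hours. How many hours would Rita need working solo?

Combined rate is 1/7 per hour.
Known contribution: 1/14 per hour.
So Rita's rate is 1/7 − 1/14 = 1/14, meaning 14 hours alone.

14 hours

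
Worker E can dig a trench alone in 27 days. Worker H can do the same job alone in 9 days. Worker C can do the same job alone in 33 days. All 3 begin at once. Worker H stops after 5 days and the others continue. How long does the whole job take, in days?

33/5 days

In the first 5 days the combined rate is 53/297, so 265/297 of the job is done, leaving 32/297.
After Worker H leaves the rate is 20/297 per day; the remaining 32/297 takes 8/5 days.
Total = 5 + 8/5 = 33/5 days.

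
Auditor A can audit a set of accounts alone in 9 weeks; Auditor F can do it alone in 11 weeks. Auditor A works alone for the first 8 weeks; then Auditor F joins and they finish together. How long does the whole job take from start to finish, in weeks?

In 8 weeks Auditor A does 8/9 of the job, leaving 1/9.
Auditor A and Auditor F together work at 20/99 per week, so finishing takes 1/9 ÷ 20/99 = 11/20 weeks.
Total time = 8 + 11/20 = 171/20 weeks.

171/20 weeks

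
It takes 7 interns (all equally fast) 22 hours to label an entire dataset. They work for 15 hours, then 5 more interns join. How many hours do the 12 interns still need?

One intern does 1/154 of the job per hour.
After 15 hours with 7 interns, 15/22 is done (7/22 left).
With 12 interns the rate is 12/154 = 6/77, so the rest takes 7/22 ÷ 6/77 = 49/12 hours.

49/12 hours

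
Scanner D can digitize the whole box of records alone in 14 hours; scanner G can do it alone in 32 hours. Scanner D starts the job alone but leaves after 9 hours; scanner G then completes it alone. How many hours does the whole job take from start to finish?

143/7 hours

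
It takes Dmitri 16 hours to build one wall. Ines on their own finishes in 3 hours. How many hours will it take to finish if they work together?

48/19 hours

With two workers the combined time is the product over the sum: 16·3/(16+3) = 48/19 hours.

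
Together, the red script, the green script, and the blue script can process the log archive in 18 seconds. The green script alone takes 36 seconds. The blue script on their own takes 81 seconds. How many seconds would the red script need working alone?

Combined rate is 1/18 per second.
Known contribution: 1/36 + 1/81 = (9 + 4)/324 = 13/324 per second.
So the red script's rate is 1/18 − 13/324 = 5/324, meaning 324/5 seconds alone.

324/5 seconds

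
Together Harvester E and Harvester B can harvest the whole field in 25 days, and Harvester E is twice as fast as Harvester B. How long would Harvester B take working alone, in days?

Let Harvester B's rate be r; then Harvester E's rate is 2r, so together (2 + 1)r = 3r = 1/25.
Thus r = 1/75 per day.
Harvester B alone: 75 days; Harvester E alone: 75/2 days.

75 days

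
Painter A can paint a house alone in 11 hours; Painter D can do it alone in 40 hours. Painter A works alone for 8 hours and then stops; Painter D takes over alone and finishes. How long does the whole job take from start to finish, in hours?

In 8 hours Painter A does 8/11 of the job, leaving 3/11.
Painter D works at 1/40 per hour, so finishing takes 3/11 ÷ 1/40 = 120/11 hours.
Total time = 8 + 120/11 = 208/11 hours.

208/11 hours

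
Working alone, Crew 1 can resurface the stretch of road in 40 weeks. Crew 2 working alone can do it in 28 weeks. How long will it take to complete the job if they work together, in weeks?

With two workers the combined time is the product over the sum: 40·28/(40+28) = 1120/68 = 280/17 weeks.

280/17 weeks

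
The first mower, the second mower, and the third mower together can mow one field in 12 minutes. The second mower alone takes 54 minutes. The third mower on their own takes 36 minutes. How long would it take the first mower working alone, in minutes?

27 minutes

Combined rate is 1/12 per minute.
Known contribution: 1/54 + 1/36 = (2 + 3)/108 = 5/108 per minute.
So the first mower's rate is 1/12 − 5/108 = 1/27, meaning 27 minutes alone.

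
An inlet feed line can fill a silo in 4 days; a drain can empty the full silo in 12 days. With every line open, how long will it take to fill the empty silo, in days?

Net rate = 1/4 − 1/12 = (3 − 1)/12 = 2/12 = 1/6 per day.
Filling time = 1 ÷ (1/6) = 6 days.

6 days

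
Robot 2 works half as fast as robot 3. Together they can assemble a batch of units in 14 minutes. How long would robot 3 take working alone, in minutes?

Let robot 3's rate be r; then robot 2's rate is (1/2)r, so together (1/2 + 1)r = (3/2)r = 1/14.
Thus r = 1/21 per minute.
Robot 3 alone: 21 minutes; robot 2 alone: 42 minutes.

21 minutes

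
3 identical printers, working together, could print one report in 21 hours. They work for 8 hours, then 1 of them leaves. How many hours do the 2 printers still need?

One printer does 1/63 of the job per hour.
After 8 hours with 3 printers, 8/21 is done (13/21 left).
With 2 printers the rate is 2/63, so the rest takes 13/21 ÷ 2/63 = 39/2 hours.

39/2 hours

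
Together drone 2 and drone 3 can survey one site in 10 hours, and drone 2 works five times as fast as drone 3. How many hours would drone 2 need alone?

Let drone 3's rate be r; then drone 2's rate is 5r, so together (5 + 1)r = 6r = 1/10.
Thus r = 1/60 per hour.
Drone 3 alone: 60 hours; drone 2 alone: 12 hours.

12 hours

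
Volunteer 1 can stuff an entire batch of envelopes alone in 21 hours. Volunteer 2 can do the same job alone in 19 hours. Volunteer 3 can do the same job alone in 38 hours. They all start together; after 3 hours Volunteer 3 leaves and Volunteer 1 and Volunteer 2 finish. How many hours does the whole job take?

147/16 hours

In the first 3 hours the combined rate is 101/798, so 101/266 of the job is done, leaving 165/266.
After Volunteer 3 leaves the rate is 40/399 per hour; the remaining 165/266 takes 99/16 hours.
Total = 3 + 99/16 = 147/16 hours.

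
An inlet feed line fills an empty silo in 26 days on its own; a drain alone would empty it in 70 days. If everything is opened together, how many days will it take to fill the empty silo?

455/11 days

Net rate = 1/26 − 1/70 = (35 − 13)/910 = 22/910 = 11/455 per day.
Filling time = 1 ÷ (11/455) = 455/11 days.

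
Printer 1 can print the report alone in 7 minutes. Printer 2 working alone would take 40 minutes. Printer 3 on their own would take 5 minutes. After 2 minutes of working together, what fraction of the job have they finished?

Combined rate: 1/7 + 1/40 + 1/5 = (40 + 7 + 56)/280 = 103/280 per minute.
In 2 minutes they complete 2·103/280 = 103/140 of the job.

103/140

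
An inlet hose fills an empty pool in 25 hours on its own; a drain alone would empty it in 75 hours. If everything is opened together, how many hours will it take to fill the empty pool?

Net rate = 1/25 − 1/75 = (3 − 1)/75 = 2/75 per hour.
Filling time = 1 ÷ (2/75) = 75/2 hours.

75/2 hours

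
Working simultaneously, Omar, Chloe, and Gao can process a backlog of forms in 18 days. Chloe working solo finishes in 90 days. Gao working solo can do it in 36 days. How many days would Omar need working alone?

Combined rate is 1/18 per day.
Known contribution: 1/90 + 1/36 = (2 + 5)/180 = 7/180 per day.
So Omar's rate is 1/18 − 7/180 = 1/60, meaning 60 days alone.

60 days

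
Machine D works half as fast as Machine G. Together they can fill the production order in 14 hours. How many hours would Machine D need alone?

Let Machine G's rate be r; then Machine D's rate is (1/2)r, so together (1/2 + 1)r = (3/2)r = 1/14.
Thus r = 1/21 per hour.
Machine G alone: 21 hours; Machine D alone: 42 hours.

42 hours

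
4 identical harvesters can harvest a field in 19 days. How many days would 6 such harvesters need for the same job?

38/3 days

Total work is 4·19 = 76 harvester-days.
With 6 harvesters: 76/6 = 38/3 days.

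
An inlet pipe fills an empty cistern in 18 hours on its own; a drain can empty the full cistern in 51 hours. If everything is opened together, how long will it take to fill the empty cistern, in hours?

306/11 hours

Net rate = 1/18 − 1/51 = (17 − 6)/306 = 11/306 per hour.
Filling time = 1 ÷ (11/306) = 306/11 hours.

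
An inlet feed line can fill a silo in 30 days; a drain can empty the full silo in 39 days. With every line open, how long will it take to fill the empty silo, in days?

130 days

Net rate = 1/30 − 1/39 = (13 − 10)/390 = 3/390 = 1/130 per day.
Filling time = 1 ÷ (1/130) = 130 days.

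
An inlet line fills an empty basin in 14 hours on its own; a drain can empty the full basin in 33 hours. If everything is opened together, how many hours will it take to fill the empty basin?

462/19 hours

Net rate = 1/14 − 1/33 = (33 − 14)/462 = 19/462 per hour.
Filling time = 1 ÷ (19/462) = 462/19 hours.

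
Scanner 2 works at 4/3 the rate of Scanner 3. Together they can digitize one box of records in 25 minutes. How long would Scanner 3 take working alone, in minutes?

175/3 minutes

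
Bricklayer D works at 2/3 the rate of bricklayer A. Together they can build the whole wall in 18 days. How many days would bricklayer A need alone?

Let bricklayer A's rate be r; then bricklayer D's rate is (2/3)r, so together (2/3 + 1)r = (5/3)r = 1/18.
Thus r = 1/30 per day.
Bricklayer A alone: 30 days; bricklayer D alone: 45 days.

30 days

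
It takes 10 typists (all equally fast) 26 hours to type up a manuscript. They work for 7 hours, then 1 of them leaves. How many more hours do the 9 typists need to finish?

190/9 hours

One typist does 1/260 of the job per hour.
After 7 hours with 10 typists, 7/26 is done (19/26 left).
With 9 typists the rate is 9/260, so the rest takes 19/26 ÷ 9/260 = 190/9 hours.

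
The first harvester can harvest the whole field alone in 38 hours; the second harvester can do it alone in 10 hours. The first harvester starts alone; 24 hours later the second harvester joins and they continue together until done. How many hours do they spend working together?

In 24 hours the first harvester does 24/38 = 12/19 of the job, leaving 7/19.
The first harvester and the second harvester together work at 12/95 per hour, so finishing takes 7/19 ÷ 12/95 = 35/12 hours.

35/12 hours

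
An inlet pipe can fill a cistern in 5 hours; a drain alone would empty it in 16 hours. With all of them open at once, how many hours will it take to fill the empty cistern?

80/11 hours

Net rate = 1/5 − 1/16 = (16 − 5)/80 = 11/80 per hour.
Filling time = 1 ÷ (11/80) = 80/11 hours.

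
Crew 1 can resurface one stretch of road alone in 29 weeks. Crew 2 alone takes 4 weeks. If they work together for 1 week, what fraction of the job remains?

83/116

Combined rate: 1/29 + 1/4 = (4 + 29)/116 = 33/116 per week.
In 1 week they complete 1·33/116 = 33/116 of the job.
So 83/116 remains.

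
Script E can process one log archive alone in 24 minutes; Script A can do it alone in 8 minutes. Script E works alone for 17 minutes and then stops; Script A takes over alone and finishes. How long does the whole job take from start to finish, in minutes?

58/3 minutes

In 17 minutes Script E does 17/24 of the job, leaving 7/24.
Script A works at 1/8 per minute, so finishing takes 7/24 ÷ 1/8 = 7/3 minutes.
Total time = 17 + 7/3 = 58/3 minutes.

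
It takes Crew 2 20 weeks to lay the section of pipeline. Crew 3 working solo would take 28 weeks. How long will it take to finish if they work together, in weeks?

With two workers the combined time is the product over the sum: 20·28/(20+28) = 560/48 = 35/3 weeks.

35/3 weeks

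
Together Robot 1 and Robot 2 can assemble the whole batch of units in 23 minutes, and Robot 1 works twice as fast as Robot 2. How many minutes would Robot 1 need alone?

69/2 minutes

Let Robot 2's rate be r; then Robot 1's rate is 2r, so together (2 + 1)r = 3r = 1/23.
Thus r = 1/69 per minute.
Robot 2 alone: 69 minutes; Robot 1 alone: 69/2 minutes.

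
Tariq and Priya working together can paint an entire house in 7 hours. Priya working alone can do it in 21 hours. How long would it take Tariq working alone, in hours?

Combined rate is 1/7 per hour.
Known contribution: 1/21 per hour.
So Tariq's rate is 1/7 − 1/21 = 2/21, meaning 21/2 hours alone.

21/2 hours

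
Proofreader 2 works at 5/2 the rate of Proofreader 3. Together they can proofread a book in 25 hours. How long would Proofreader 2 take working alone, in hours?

Let Proofreader 3's rate be r; then Proofreader 2's rate is (5/2)r, so together (5/2 + 1)r = (7/2)r = 1/25.
Thus r = 2/175 per hour.
Proofreader 3 alone: 175/2 hours; Proofreader 2 alone: 35 hours.

35 hours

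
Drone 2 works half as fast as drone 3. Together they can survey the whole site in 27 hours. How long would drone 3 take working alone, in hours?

Let drone 3's rate be r; then drone 2's rate is (1/2)r, so together (1/2 + 1)r = (3/2)r = 1/27.
Thus r = 2/81 per hour.
Drone 3 alone: 81/2 hours; drone 2 alone: 81 hours.

81/2 hours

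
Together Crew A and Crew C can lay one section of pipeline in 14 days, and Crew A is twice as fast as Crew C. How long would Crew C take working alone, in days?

42 days

Let Crew C's rate be r; then Crew A's rate is 2r, so together (2 + 1)r = 3r = 1/14.
Thus r = 1/42 per day.
Crew C alone: 42 days; Crew A alone: 21 days.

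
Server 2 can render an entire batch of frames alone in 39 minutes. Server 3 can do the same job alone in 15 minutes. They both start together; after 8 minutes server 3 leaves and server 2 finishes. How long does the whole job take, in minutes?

In the first 8 minutes the combined rate is 6/65, so 48/65 of the job is done, leaving 17/65.
After server 3 leaves the rate is 1/39 per minute; the remaining 17/65 takes 51/5 minutes.
Total = 8 + 51/5 = 91/5 minutes.

91/5 minutes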